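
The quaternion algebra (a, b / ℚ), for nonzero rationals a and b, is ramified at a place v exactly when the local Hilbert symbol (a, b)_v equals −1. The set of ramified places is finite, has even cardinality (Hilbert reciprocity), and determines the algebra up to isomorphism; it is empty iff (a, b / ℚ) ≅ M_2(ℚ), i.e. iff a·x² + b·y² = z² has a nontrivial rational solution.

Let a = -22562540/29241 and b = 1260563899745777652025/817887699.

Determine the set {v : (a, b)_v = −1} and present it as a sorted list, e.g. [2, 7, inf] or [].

[13, 37]

Mod squares: a ≡ -115115, b ≡ 9139. Check v ∈ {∞, 2, 3, 5, 7, 11, 13, 19, 23, 37, 41}.
v=13: a=13^1·(≡6), b=13^3·(≡9) mod 13; (6|13)=-1, (9|13)=+1; (−1)^{1·3·6}·(-1)^3·(+1)^1 = -1.
v=41: a=41^0·(≡11), b=41^2·(≡9) mod 41; (11|41)=-1, (9|41)=+1; (−1)^{0·2·20}·(-1)^2·(+1)^0 = +1.
v=19: a=19^-2·(≡11), b=19^-1·(≡16) mod 19; (11|19)=+1, (16|19)=+1; (−1)^{-2·-1·9}·(+1)^-1·(+1)^-2 = +1.
v=∞: -115115 < 0 and 9139 > 0  ⇒  (a,b)_∞ = +1.
v=2: v_2(a)=2, v_2(b)=0; units ≡ 5, 3 (mod 8); ε·ε+αω+βω = 0·1+2·1+0·1 ≡ 0  ⇒  (a,b)_2 = +1.
v=23: a=23^1·(≡2), b=23^2·(≡9) mod 23; (2|23)=+1, (9|23)=+1; (−1)^{1·2·11}·(+1)^2·(+1)^1 = +1.
v=37: a=37^0·(≡29), b=37^1·(≡30) mod 37; (29|37)=-1, (30|37)=+1; (−1)^{0·1·18}·(-1)^1·(+1)^0 = -1.
v=7: a=7^3·(≡3), b=7^8·(≡1) mod 7; (3|7)=-1, (1|7)=+1; (−1)^{3·8·3}·(-1)^8·(+1)^3 = +1.
v=3: a=3^-4·(≡1), b=3^-16·(≡1) mod 3; (1|3)=+1, (1|3)=+1; (−1)^{-4·-16·1}·(+1)^-16·(+1)^-4 = +1.
v=11: a=11^1·(≡10), b=11^2·(≡5) mod 11; (10|11)=-1, (5|11)=+1; (−1)^{1·2·5}·(-1)^2·(+1)^1 = +1.
v=5: a=5^1·(≡2), b=5^2·(≡4) mod 5; (2|5)=-1, (4|5)=+1; (−1)^{1·2·2}·(-1)^2·(+1)^1 = +1.
(-115115, 9139 / ℚ) ramifies at {13, 37}: a division algebra.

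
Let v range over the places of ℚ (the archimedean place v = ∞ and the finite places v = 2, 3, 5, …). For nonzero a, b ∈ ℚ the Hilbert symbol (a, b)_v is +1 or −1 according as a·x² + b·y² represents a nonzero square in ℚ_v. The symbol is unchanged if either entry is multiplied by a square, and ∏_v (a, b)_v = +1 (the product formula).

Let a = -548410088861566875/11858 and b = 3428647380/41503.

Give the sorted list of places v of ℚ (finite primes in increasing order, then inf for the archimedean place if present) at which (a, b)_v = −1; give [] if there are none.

[2, 17, 29, 43]

(a, b) ≡ (-3526, 914515) mod (ℚ^×)²; places V = {2, 3, 5, 7, 11, 17, 29, 41, 43, 53, ∞}.
(a,b)_3: α=6, u≡2; β=8, v≡1 (mod 3); (2|3)=-1, (1|3)=+1; sign (−1)^0·-1^8·+1^6 = +1.
(a,b)_11: α=-2, u≡9; β=-2, v≡2 (mod 11); (9|11)=+1, (2|11)=-1; sign (−1)^0·+1^-2·-1^-2 = +1.
(a,b)_41: α=1, u≡10; β=0, v≡33 (mod 41); (10|41)=+1, (33|41)=+1; sign (−1)^0·+1^0·+1^1 = +1.
(a,b)_53: α=2, u≡38; β=1, v≡21 (mod 53); (38|53)=+1, (21|53)=-1; sign (−1)^0·+1^1·-1^2 = +1.
(a,b)_17: α=2, u≡10; β=1, v≡5 (mod 17); (10|17)=-1, (5|17)=-1; sign (−1)^0·-1^1·-1^2 = -1.
(a,b)_7: α=-2, u≡2; β=-3, v≡2 (mod 7); (2|7)=+1, (2|7)=+1; sign (−1)^0·+1^-3·+1^-2 = +1.
(a,b)_29: α=2, u≡10; β=1, v≡12 (mod 29); (10|29)=-1, (12|29)=-1; sign (−1)^0·-1^1·-1^2 = -1.
(a,b)_5: α=4, u≡1; β=1, v≡2 (mod 5); (1|5)=+1, (2|5)=-1; sign (−1)^0·+1^1·-1^4 = +1.
(a,b)_∞: sgn(-3526)=−, sgn(914515)=+, so +1.
(a,b)_43: α=1, u≡6; β=0, v≡30 (mod 43); (6|43)=+1, (30|43)=-1; sign (−1)^0·+1^0·-1^1 = -1.
(a,b)_2: α=-1, β=2; u≡5, v≡3 (mod 8); ε(u)ε(v)=0·1, αω(v)=-1·1, βω(u)=2·1; sum ≡ 1  ⇒  -1.
|Ram(-3526, 914515)| = 4, even; anisotropic at {2, 17, 29, 43}.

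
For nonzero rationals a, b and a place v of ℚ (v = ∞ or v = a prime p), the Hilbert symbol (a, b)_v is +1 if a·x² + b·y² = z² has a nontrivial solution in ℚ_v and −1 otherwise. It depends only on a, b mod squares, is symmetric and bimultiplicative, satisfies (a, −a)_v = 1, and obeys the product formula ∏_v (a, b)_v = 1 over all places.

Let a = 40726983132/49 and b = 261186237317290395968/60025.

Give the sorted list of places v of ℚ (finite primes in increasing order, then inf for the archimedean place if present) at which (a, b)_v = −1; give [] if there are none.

[19, 41]

(a, b) ≡ (402743, 53) mod (ℚ^×)²; places V = {2, 3, 5, 7, 11, 13, 19, 41, 47, 53, ∞}.
(a,b)_∞: sgn(402743)=+, sgn(53)=+, so +1.
(a,b)_19: α=1, u≡10; β=2, v≡13 (mod 19); (10|19)=-1, (13|19)=-1; sign (−1)^0·-1^2·-1^1 = -1.
(a,b)_7: α=-2, u≡3; β=-4, v≡1 (mod 7); (3|7)=-1, (1|7)=+1; sign (−1)^0·-1^-4·+1^-2 = +1.
(a,b)_11: α=1, u≡1; β=2, v≡3 (mod 11); (1|11)=+1, (3|11)=+1; sign (−1)^0·+1^2·+1^1 = +1.
(a,b)_53: α=2, u≡36; β=3, v≡15 (mod 53); (36|53)=+1, (15|53)=+1; sign (−1)^0·+1^3·+1^2 = +1.
(a,b)_47: α=1, u≡38; β=2, v≡2 (mod 47); (38|47)=-1, (2|47)=+1; sign (−1)^0·-1^2·+1^1 = +1.
(a,b)_41: α=1, u≡13; β=2, v≡27 (mod 41); (13|41)=-1, (27|41)=-1; sign (−1)^0·-1^2·-1^1 = -1.
(a,b)_2: α=2, β=6; u≡7, v≡5 (mod 8); ε(u)ε(v)=1·0, αω(v)=2·1, βω(u)=6·0; sum ≡ 0  ⇒  +1.
(a,b)_3: α=2, u≡2; β=0, v≡2 (mod 3); (2|3)=-1, (2|3)=-1; sign (−1)^0·-1^0·-1^2 = +1.
(a,b)_13: α=0, u≡3; β=2, v≡1 (mod 13); (3|13)=+1, (1|13)=+1; sign (−1)^0·+1^2·+1^0 = +1.
(a,b)_5: α=0, u≡3; β=-2, v≡3 (mod 5); (3|5)=-1, (3|5)=-1; sign (−1)^0·-1^-2·-1^0 = +1.
Ram(402743, 53) = {19, 41}; no ℚ_19-point on the conic.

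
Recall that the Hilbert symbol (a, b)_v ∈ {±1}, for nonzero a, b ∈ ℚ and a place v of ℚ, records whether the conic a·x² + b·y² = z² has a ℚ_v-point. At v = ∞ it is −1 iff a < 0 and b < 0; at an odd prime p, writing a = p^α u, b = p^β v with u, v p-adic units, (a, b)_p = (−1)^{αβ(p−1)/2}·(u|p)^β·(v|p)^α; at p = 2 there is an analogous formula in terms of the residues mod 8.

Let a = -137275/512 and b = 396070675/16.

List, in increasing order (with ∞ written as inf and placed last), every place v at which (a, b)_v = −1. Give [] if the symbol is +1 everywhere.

(a, b) ≡ (-38, 323323) mod (ℚ^×)²; places V = {2, 5, 7, 11, 13, 17, 19, ∞}.
(a,b)_5: α=2, u≡2; β=2, v≡2 (mod 5); (2|5)=-1, (2|5)=-1; sign (−1)^0·-1^2·-1^2 = +1.
(a,b)_2: α=-9, β=-4; u≡5, v≡3 (mod 8); ε(u)ε(v)=0·1, αω(v)=-9·1, βω(u)=-4·1; sum ≡ 1  ⇒  -1.
(a,b)_7: α=0, u≡2; β=3, v≡6 (mod 7); (2|7)=+1, (6|7)=-1; sign (−1)^0·+1^3·-1^0 = +1.
(a,b)_13: α=0, u≡1; β=1, v≡2 (mod 13); (1|13)=+1, (2|13)=-1; sign (−1)^0·+1^1·-1^0 = +1.
(a,b)_19: α=1, u≡5; β=1, v≡2 (mod 19); (5|19)=+1, (2|19)=-1; sign (−1)^1·+1^1·-1^1 = +1.
(a,b)_17: α=2, u≡9; β=1, v≡4 (mod 17); (9|17)=+1, (4|17)=+1; sign (−1)^0·+1^1·+1^2 = +1.
(a,b)_11: α=0, u≡10; β=1, v≡3 (mod 11); (10|11)=-1, (3|11)=+1; sign (−1)^0·-1^1·+1^0 = -1.
(a,b)_∞: sgn(-38)=−, sgn(323323)=+, so +1.
Ram(-38, 323323) = {2, 11}; no ℚ_2-point on the conic.

[2, 11]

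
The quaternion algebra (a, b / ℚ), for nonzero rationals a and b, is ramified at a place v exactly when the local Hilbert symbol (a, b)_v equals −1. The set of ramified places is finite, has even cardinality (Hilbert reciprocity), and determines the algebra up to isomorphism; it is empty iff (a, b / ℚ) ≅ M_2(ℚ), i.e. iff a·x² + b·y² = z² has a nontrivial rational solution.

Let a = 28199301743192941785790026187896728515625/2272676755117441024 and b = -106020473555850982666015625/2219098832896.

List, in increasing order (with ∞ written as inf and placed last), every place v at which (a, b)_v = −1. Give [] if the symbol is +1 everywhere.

[17, 37]

(a, b) ≡ (17, -1602137) mod (ℚ^×)²; places V = {2, 5, 7, 11, 17, 19, 23, 37, 43, 53, ∞}.
(a,b)_2: α=-20, β=-16; u≡1, v≡7 (mod 8); ε(u)ε(v)=0·1, αω(v)=-20·0, βω(u)=-16·0; sum ≡ 0  ⇒  +1.
(a,b)_11: α=-4, u≡7; β=-2, v≡2 (mod 11); (7|11)=-1, (2|11)=-1; sign (−1)^0·-1^-2·-1^-4 = +1.
(a,b)_53: α=2, u≡47; β=1, v≡34 (mod 53); (47|53)=+1, (34|53)=-1; sign (−1)^0·+1^1·-1^2 = +1.
(a,b)_∞: sgn(17)=+, sgn(-1602137)=−, so +1.
(a,b)_19: α=2, u≡16; β=1, v≡2 (mod 19); (16|19)=+1, (2|19)=-1; sign (−1)^0·+1^1·-1^2 = +1.
(a,b)_37: α=2, u≡29; β=1, v≡25 (mod 37); (29|37)=-1, (25|37)=+1; sign (−1)^0·-1^1·+1^2 = -1.
(a,b)_23: α=-6, u≡15; β=-4, v≡14 (mod 23); (15|23)=-1, (14|23)=-1; sign (−1)^0·-1^-4·-1^-6 = +1.
(a,b)_5: α=30, u≡3; β=20, v≡2 (mod 5); (3|5)=-1, (2|5)=-1; sign (−1)^0·-1^20·-1^30 = +1.
(a,b)_7: α=4, u≡5; β=4, v≡2 (mod 7); (5|7)=-1, (2|7)=+1; sign (−1)^0·-1^4·+1^4 = +1.
(a,b)_17: α=3, u≡9; β=2, v≡12 (mod 17); (9|17)=+1, (12|17)=-1; sign (−1)^0·+1^2·-1^3 = -1.
(a,b)_43: α=2, u≡15; β=1, v≡37 (mod 43); (15|43)=+1, (37|43)=-1; sign (−1)^0·+1^1·-1^2 = +1.
(17, -1602137 / ℚ) ramifies at {17, 37}: a division algebra.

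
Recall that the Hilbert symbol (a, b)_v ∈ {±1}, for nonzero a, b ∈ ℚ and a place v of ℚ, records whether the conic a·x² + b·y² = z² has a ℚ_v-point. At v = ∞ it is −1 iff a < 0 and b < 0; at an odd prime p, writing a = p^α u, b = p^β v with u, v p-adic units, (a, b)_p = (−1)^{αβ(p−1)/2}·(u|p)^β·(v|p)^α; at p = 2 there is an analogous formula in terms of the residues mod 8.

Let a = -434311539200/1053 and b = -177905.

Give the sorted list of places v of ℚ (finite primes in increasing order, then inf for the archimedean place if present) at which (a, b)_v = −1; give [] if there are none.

Mod squares: a ≡ -34034, b ≡ -177905. Check v ∈ {∞, 2, 3, 5, 7, 11, 13, 17, 23}.
v=3: a=3^-4·(≡1), b=3^0·(≡1) mod 3; (1|3)=+1, (1|3)=+1; (−1)^{-4·0·1}·(+1)^0·(+1)^-4 = +1.
v=13: a=13^-1·(≡11), b=13^1·(≡4) mod 13; (11|13)=-1, (4|13)=+1; (−1)^{-1·1·6}·(-1)^1·(+1)^-1 = -1.
v=23: a=23^2·(≡4), b=23^1·(≡16) mod 23; (4|23)=+1, (16|23)=+1; (−1)^{2·1·11}·(+1)^1·(+1)^2 = +1.
v=11: a=11^1·(≡6), b=11^0·(≡9) mod 11; (6|11)=-1, (9|11)=+1; (−1)^{1·0·5}·(-1)^0·(+1)^1 = +1.
v=5: a=5^2·(≡4), b=5^1·(≡4) mod 5; (4|5)=+1, (4|5)=+1; (−1)^{2·1·2}·(+1)^1·(+1)^2 = +1.
v=17: a=17^1·(≡2), b=17^1·(≡7) mod 17; (2|17)=+1, (7|17)=-1; (−1)^{1·1·8}·(+1)^1·(-1)^1 = -1.
v=2: v_2(a)=9, v_2(b)=0; units ≡ 7, 7 (mod 8); ε·ε+αω+βω = 1·1+9·0+0·0 ≡ 1  ⇒  (a,b)_2 = -1.
v=∞: -34034 < 0 and -177905 < 0  ⇒  (a,b)_∞ = -1.
v=7: a=7^3·(≡6), b=7^1·(≡2) mod 7; (6|7)=-1, (2|7)=+1; (−1)^{3·1·3}·(-1)^1·(+1)^3 = +1.
(-34034, -177905 / ℚ) ramifies at {2, 13, 17, ∞}: a division algebra.

[2, 13, 17, inf]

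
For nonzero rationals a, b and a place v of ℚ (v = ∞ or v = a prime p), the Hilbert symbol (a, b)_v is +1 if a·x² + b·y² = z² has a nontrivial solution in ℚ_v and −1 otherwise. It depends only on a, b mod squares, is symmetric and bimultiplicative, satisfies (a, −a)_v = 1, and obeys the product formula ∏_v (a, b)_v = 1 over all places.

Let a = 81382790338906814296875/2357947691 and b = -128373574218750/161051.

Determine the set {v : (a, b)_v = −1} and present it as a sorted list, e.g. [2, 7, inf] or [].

(a, b) ≡ (373065, -154) mod (ℚ^×)²; places V = {2, 3, 5, 7, 11, 17, 19, 29, ∞}.
(a,b)_2: α=0, β=1; u≡1, v≡3 (mod 8); ε(u)ε(v)=0·1, αω(v)=0·1, βω(u)=1·0; sum ≡ 0  ⇒  +1.
(a,b)_3: α=7, u≡2; β=2, v≡2 (mod 3); (2|3)=-1, (2|3)=-1; sign (−1)^0·-1^2·-1^7 = -1.
(a,b)_17: α=3, u≡15; β=2, v≡2 (mod 17); (15|17)=+1, (2|17)=+1; sign (−1)^0·+1^2·+1^3 = +1.
(a,b)_5: α=7, u≡3; β=10, v≡1 (mod 5); (3|5)=-1, (1|5)=+1; sign (−1)^0·-1^10·+1^7 = +1.
(a,b)_7: α=5, u≡1; β=1, v≡3 (mod 7); (1|7)=+1, (3|7)=-1; sign (−1)^1·+1^1·-1^5 = +1.
(a,b)_∞: sgn(373065)=+, sgn(-154)=−, so +1.
(a,b)_29: α=2, u≡4; β=0, v≡20 (mod 29); (4|29)=+1, (20|29)=+1; sign (−1)^0·+1^0·+1^2 = +1.
(a,b)_19: α=3, u≡18; β=2, v≡1 (mod 19); (18|19)=-1, (1|19)=+1; sign (−1)^0·-1^2·+1^3 = +1.
(a,b)_11: α=-9, u≡6; β=-5, v≡8 (mod 11); (6|11)=-1, (8|11)=-1; sign (−1)^1·-1^-5·-1^-9 = -1.
(373065, -154 / ℚ) ramifies at {3, 11}: a division algebra.

[3, 11]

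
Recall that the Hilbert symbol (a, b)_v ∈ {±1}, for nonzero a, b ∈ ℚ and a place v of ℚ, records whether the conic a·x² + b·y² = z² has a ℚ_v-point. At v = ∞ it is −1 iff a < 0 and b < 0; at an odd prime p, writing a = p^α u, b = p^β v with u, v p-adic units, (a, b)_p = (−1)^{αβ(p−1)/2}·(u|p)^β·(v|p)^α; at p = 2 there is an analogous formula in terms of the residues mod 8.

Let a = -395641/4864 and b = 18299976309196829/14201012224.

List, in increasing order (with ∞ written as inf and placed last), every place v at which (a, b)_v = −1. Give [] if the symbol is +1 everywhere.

[13, 19]

(a, b) ≡ (-19, 221) mod (ℚ^×)²; places V = {2, 7, 13, 17, 19, 23, 37, ∞}.
(a,b)_2: α=-8, β=-14; u≡5, v≡5 (mod 8); ε(u)ε(v)=0·0, αω(v)=-8·1, βω(u)=-14·1; sum ≡ 0  ⇒  +1.
(a,b)_17: α=2, u≡4; β=5, v≡8 (mod 17); (4|17)=+1, (8|17)=+1; sign (−1)^0·+1^5·+1^2 = +1.
(a,b)_23: α=0, u≡13; β=2, v≡14 (mod 23); (13|23)=+1, (14|23)=-1; sign (−1)^0·+1^2·-1^0 = +1.
(a,b)_19: α=-1, u≡8; β=-2, v≡8 (mod 19); (8|19)=-1, (8|19)=-1; sign (−1)^0·-1^-2·-1^-1 = -1.
(a,b)_7: α=0, u≡1; β=-4, v≡1 (mod 7); (1|7)=+1, (1|7)=+1; sign (−1)^0·+1^-4·+1^0 = +1.
(a,b)_∞: sgn(-19)=−, sgn(221)=+, so +1.
(a,b)_13: α=0, u≡7; β=1, v≡4 (mod 13); (7|13)=-1, (4|13)=+1; sign (−1)^0·-1^1·+1^0 = -1.
(a,b)_37: α=2, u≡20; β=4, v≡34 (mod 37); (20|37)=-1, (34|37)=+1; sign (−1)^0·-1^4·+1^2 = +1.
(-19, 221 / ℚ) ramifies at {13, 19}: a division algebra.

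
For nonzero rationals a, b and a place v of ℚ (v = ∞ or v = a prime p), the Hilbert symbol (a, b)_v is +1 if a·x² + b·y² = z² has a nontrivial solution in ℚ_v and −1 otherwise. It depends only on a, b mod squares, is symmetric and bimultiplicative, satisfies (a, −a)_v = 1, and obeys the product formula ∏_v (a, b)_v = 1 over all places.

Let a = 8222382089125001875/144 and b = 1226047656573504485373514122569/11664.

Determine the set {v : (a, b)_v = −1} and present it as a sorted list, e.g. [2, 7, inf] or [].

[31, 37]

Mod squares: a ≡ 920227, b ≡ 17081. Check v ∈ {∞, 2, 3, 5, 7, 11, 17, 19, 29, 31, 37}.
v=17: a=17^1·(≡14), b=17^2·(≡8) mod 17; (14|17)=-1, (8|17)=+1; (−1)^{1·2·8}·(-1)^2·(+1)^1 = +1.
v=5: a=5^4·(≡2), b=5^0·(≡1) mod 5; (2|5)=-1, (1|5)=+1; (−1)^{4·0·2}·(-1)^0·(+1)^4 = +1.
v=∞: 920227 > 0 and 17081 > 0  ⇒  (a,b)_∞ = +1.
v=29: a=29^2·(≡23), b=29^3·(≡9) mod 29; (23|29)=+1, (9|29)=+1; (−1)^{2·3·14}·(+1)^3·(+1)^2 = +1.
v=31: a=31^2·(≡3), b=31^3·(≡21) mod 31; (3|31)=-1, (21|31)=-1; (−1)^{2·3·15}·(-1)^3·(-1)^2 = -1.
v=11: a=11^1·(≡8), b=11^4·(≡9) mod 11; (8|11)=-1, (9|11)=+1; (−1)^{1·4·5}·(-1)^4·(+1)^1 = +1.
v=37: a=37^1·(≡25), b=37^2·(≡19) mod 37; (25|37)=+1, (19|37)=-1; (−1)^{1·2·18}·(+1)^2·(-1)^1 = -1.
v=7: a=7^3·(≡4), b=7^6·(≡1) mod 7; (4|7)=+1, (1|7)=+1; (−1)^{3·6·3}·(+1)^6·(+1)^3 = +1.
v=3: a=3^-2·(≡1), b=3^-6·(≡2) mod 3; (1|3)=+1, (2|3)=-1; (−1)^{-2·-6·1}·(+1)^-6·(-1)^-2 = +1.
v=19: a=19^3·(≡8), b=19^5·(≡17) mod 19; (8|19)=-1, (17|19)=+1; (−1)^{3·5·9}·(-1)^5·(+1)^3 = +1.
v=2: v_2(a)=-4, v_2(b)=-4; units ≡ 3, 1 (mod 8); ε·ε+αω+βω = 1·0+-4·0+-4·1 ≡ 0  ⇒  (a,b)_2 = +1.
|Ram(920227, 17081)| = 2, even; anisotropic at {31, 37}.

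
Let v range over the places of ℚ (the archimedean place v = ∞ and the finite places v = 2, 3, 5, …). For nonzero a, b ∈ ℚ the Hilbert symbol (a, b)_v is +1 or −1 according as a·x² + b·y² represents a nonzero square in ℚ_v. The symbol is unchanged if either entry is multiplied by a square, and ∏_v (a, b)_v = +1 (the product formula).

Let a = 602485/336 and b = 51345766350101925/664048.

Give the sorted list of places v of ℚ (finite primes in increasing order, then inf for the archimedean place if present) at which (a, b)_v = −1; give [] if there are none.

[3, 23]

(a, b) ≡ (74865, 651) mod (ℚ^×)²; places V = {2, 3, 5, 7, 11, 13, 23, 31, ∞}.
(a,b)_11: α=0, u≡8; β=-2, v≡2 (mod 11); (8|11)=-1, (2|11)=-1; sign (−1)^0·-1^-2·-1^0 = +1.
(a,b)_7: α=-1, u≡5; β=-3, v≡4 (mod 7); (5|7)=-1, (4|7)=+1; sign (−1)^1·-1^-3·+1^-1 = +1.
(a,b)_13: α=2, u≡5; β=6, v≡4 (mod 13); (5|13)=-1, (4|13)=+1; sign (−1)^0·-1^6·+1^2 = +1.
(a,b)_23: α=1, u≡13; β=2, v≡10 (mod 23); (13|23)=+1, (10|23)=-1; sign (−1)^0·+1^2·-1^1 = -1.
(a,b)_∞: sgn(74865)=+, sgn(651)=+, so +1.
(a,b)_3: α=-1, u≡1; β=3, v≡1 (mod 3); (1|3)=+1, (1|3)=+1; sign (−1)^1·+1^3·+1^-1 = -1.
(a,b)_2: α=-4, β=-4; u≡1, v≡3 (mod 8); ε(u)ε(v)=0·1, αω(v)=-4·1, βω(u)=-4·0; sum ≡ 0  ⇒  +1.
(a,b)_5: α=1, u≡2; β=2, v≡4 (mod 5); (2|5)=-1, (4|5)=+1; sign (−1)^0·-1^2·+1^1 = +1.
(a,b)_31: α=1, u≡19; β=3, v≡23 (mod 31); (19|31)=+1, (23|31)=-1; sign (−1)^1·+1^3·-1^1 = +1.
(74865, 651 / ℚ) ramifies at {3, 23}: a division algebra.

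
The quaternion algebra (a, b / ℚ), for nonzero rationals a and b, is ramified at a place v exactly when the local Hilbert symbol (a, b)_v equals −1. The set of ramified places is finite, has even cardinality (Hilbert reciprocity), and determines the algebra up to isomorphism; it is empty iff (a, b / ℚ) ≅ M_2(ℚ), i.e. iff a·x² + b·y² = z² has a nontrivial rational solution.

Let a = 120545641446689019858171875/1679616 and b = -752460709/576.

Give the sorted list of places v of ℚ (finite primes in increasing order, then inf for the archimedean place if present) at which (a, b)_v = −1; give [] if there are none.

(a, b) ≡ (667667, -29029) mod (ℚ^×)²; places V = {2, 3, 5, 7, 11, 13, 23, 29, ∞}.
(a,b)_11: α=3, u≡2; β=1, v≡4 (mod 11); (2|11)=-1, (4|11)=+1; sign (−1)^1·-1^1·+1^3 = +1.
(a,b)_5: α=6, u≡3; β=0, v≡1 (mod 5); (3|5)=-1, (1|5)=+1; sign (−1)^0·-1^0·+1^6 = +1.
(a,b)_23: α=5, u≡13; β=2, v≡14 (mod 23); (13|23)=+1, (14|23)=-1; sign (−1)^0·+1^2·-1^5 = -1.
(a,b)_∞: sgn(667667)=+, sgn(-29029)=−, so +1.
(a,b)_29: α=3, u≡19; β=1, v≡3 (mod 29); (19|29)=-1, (3|29)=-1; sign (−1)^0·-1^1·-1^3 = +1.
(a,b)_7: α=5, u≡3; β=3, v≡1 (mod 7); (3|7)=-1, (1|7)=+1; sign (−1)^1·-1^3·+1^5 = +1.
(a,b)_2: α=-8, β=-6; u≡3, v≡3 (mod 8); ε(u)ε(v)=1·1, αω(v)=-8·1, βω(u)=-6·1; sum ≡ 1  ⇒  -1.
(a,b)_3: α=-8, u≡2; β=-2, v≡2 (mod 3); (2|3)=-1, (2|3)=-1; sign (−1)^0·-1^-2·-1^-8 = +1.
(a,b)_13: α=3, u≡9; β=1, v≡9 (mod 13); (9|13)=+1, (9|13)=+1; sign (−1)^0·+1^1·+1^3 = +1.
Ram(667667, -29029) = {2, 23}; no ℚ_2-point on the conic.

[2, 23]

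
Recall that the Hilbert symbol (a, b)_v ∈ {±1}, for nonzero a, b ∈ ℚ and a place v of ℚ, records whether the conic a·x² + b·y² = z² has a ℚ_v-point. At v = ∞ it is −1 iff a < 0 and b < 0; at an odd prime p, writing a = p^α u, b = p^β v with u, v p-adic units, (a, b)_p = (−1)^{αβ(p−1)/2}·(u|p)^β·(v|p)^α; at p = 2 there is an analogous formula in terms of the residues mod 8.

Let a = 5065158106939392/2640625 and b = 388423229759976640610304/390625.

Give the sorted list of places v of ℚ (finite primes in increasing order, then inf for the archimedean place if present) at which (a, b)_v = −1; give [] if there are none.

[11, 37]

(a, b) ≡ (2, 9361) mod (ℚ^×)²; places V = {2, 3, 5, 7, 11, 13, 23, 37, ∞}.
(a,b)_2: α=17, β=30; u≡1, v≡1 (mod 8); ε(u)ε(v)=0·0, αω(v)=17·0, βω(u)=30·0; sum ≡ 0  ⇒  +1.
(a,b)_13: α=-2, u≡6; β=0, v≡1 (mod 13); (6|13)=-1, (1|13)=+1; sign (−1)^0·-1^0·+1^-2 = +1.
(a,b)_3: α=2, u≡2; β=2, v≡1 (mod 3); (2|3)=-1, (1|3)=+1; sign (−1)^0·-1^2·+1^2 = +1.
(a,b)_37: α=2, u≡6; β=3, v≡20 (mod 37); (6|37)=-1, (20|37)=-1; sign (−1)^0·-1^3·-1^2 = -1.
(a,b)_23: α=2, u≡12; β=3, v≡13 (mod 23); (12|23)=+1, (13|23)=+1; sign (−1)^0·+1^3·+1^2 = +1.
(a,b)_∞: sgn(2)=+, sgn(9361)=+, so +1.
(a,b)_7: α=2, u≡4; β=2, v≡4 (mod 7); (4|7)=+1, (4|7)=+1; sign (−1)^0·+1^2·+1^2 = +1.
(a,b)_5: α=-6, u≡3; β=-8, v≡4 (mod 5); (3|5)=-1, (4|5)=+1; sign (−1)^0·-1^-8·+1^-6 = +1.
(a,b)_11: α=2, u≡10; β=3, v≡5 (mod 11); (10|11)=-1, (5|11)=+1; sign (−1)^0·-1^3·+1^2 = -1.
|Ram(2, 9361)| = 2, even; anisotropic at {11, 37}.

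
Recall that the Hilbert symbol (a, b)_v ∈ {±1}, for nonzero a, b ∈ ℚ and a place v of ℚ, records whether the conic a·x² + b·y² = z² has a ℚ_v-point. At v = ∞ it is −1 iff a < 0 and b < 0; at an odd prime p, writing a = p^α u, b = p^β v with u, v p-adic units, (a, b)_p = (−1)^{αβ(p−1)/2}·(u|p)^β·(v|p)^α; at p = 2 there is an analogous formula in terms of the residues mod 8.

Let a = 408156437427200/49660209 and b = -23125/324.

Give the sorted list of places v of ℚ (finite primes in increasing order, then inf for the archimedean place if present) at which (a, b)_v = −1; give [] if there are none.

[11, 17]

(a, b) ≡ (237677, -37) mod (ℚ^×)²; places V = {2, 3, 5, 7, 11, 17, 29, 31, 37, 41, ∞}.
(a,b)_29: α=-2, u≡16; β=0, v≡15 (mod 29); (16|29)=+1, (15|29)=-1; sign (−1)^0·+1^0·-1^-2 = +1.
(a,b)_41: α=1, u≡2; β=0, v≡31 (mod 41); (2|41)=+1, (31|41)=+1; sign (−1)^0·+1^0·+1^1 = +1.
(a,b)_∞: sgn(237677)=+, sgn(-37)=−, so +1.
(a,b)_2: α=10, β=-2; u≡5, v≡3 (mod 8); ε(u)ε(v)=0·1, αω(v)=10·1, βω(u)=-2·1; sum ≡ 0  ⇒  +1.
(a,b)_3: α=-10, u≡2; β=-4, v≡2 (mod 3); (2|3)=-1, (2|3)=-1; sign (−1)^0·-1^-4·-1^-10 = +1.
(a,b)_17: α=1, u≡5; β=0, v≡12 (mod 17); (5|17)=-1, (12|17)=-1; sign (−1)^0·-1^0·-1^1 = -1.
(a,b)_5: α=2, u≡2; β=4, v≡2 (mod 5); (2|5)=-1, (2|5)=-1; sign (−1)^0·-1^4·-1^2 = +1.
(a,b)_7: α=2, u≡6; β=0, v≡5 (mod 7); (6|7)=-1, (5|7)=-1; sign (−1)^0·-1^0·-1^2 = +1.
(a,b)_31: α=1, u≡8; β=0, v≡20 (mod 31); (8|31)=+1, (20|31)=+1; sign (−1)^0·+1^0·+1^1 = +1.
(a,b)_37: α=2, u≡25; β=1, v≡16 (mod 37); (25|37)=+1, (16|37)=+1; sign (−1)^0·+1^1·+1^2 = +1.
(a,b)_11: α=1, u≡1; β=0, v≡6 (mod 11); (1|11)=+1, (6|11)=-1; sign (−1)^0·+1^0·-1^1 = -1.
(237677, -37 / ℚ) ramifies at {11, 17}: a division algebra.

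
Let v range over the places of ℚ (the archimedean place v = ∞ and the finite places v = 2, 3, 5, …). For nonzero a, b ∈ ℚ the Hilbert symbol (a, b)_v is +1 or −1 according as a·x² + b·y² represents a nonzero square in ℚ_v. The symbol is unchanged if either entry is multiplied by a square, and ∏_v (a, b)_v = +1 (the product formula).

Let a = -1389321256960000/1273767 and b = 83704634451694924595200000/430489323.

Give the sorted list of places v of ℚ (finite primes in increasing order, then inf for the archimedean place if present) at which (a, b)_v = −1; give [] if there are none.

Mod squares: a ≡ -87, b ≡ 435. Check v ∈ {∞, 2, 3, 5, 7, 11, 13, 29}.
v=∞: -87 < 0 and 435 > 0  ⇒  (a,b)_∞ = +1.
v=29: a=29^-1·(≡2), b=29^1·(≡3) mod 29; (2|29)=-1, (3|29)=-1; (−1)^{-1·1·14}·(-1)^1·(-1)^-1 = +1.
v=13: a=13^2·(≡9), b=13^4·(≡11) mod 13; (9|13)=+1, (11|13)=-1; (−1)^{2·4·6}·(+1)^4·(-1)^2 = +1.
v=7: a=7^2·(≡2), b=7^6·(≡1) mod 7; (2|7)=+1, (1|7)=+1; (−1)^{2·6·3}·(+1)^6·(+1)^2 = +1.
v=5: a=5^4·(≡2), b=5^5·(≡3) mod 5; (2|5)=-1, (3|5)=-1; (−1)^{4·5·2}·(-1)^5·(-1)^4 = -1.
v=3: a=3^-1·(≡1), b=3^-5·(≡1) mod 3; (1|3)=+1, (1|3)=+1; (−1)^{-1·-5·1}·(+1)^-5·(+1)^-1 = -1.
v=11: a=11^-4·(≡1), b=11^-6·(≡2) mod 11; (1|11)=+1, (2|11)=-1; (−1)^{-4·-6·5}·(+1)^-6·(-1)^-4 = +1.
v=2: v_2(a)=28, v_2(b)=38; units ≡ 1, 3 (mod 8); ε·ε+αω+βω = 0·1+28·1+38·0 ≡ 0  ⇒  (a,b)_2 = +1.
|Ram(-87, 435)| = 2, even; anisotropic at {3, 5}.

[3, 5]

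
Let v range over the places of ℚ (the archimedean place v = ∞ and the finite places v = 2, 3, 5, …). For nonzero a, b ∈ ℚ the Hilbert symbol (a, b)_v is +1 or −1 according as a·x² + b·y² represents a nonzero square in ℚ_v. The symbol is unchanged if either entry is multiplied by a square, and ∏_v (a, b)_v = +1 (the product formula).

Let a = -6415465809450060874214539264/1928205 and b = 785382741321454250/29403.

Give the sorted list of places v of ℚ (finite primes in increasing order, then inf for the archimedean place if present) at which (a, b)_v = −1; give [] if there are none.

(a, b) ≡ (-71630, 11310) mod (ℚ^×)²; places V = {2, 3, 5, 11, 13, 19, 23, 29, 31, ∞}.
(a,b)_∞: sgn(-71630)=−, sgn(11310)=+, so +1.
(a,b)_19: α=3, u≡4; β=2, v≡11 (mod 19); (4|19)=+1, (11|19)=+1; sign (−1)^0·+1^2·+1^3 = +1.
(a,b)_23: α=-2, u≡10; β=0, v≡17 (mod 23); (10|23)=-1, (17|23)=-1; sign (−1)^0·-1^0·-1^-2 = +1.
(a,b)_2: α=23, β=1; u≡1, v≡7 (mod 8); ε(u)ε(v)=0·1, αω(v)=23·0, βω(u)=1·0; sum ≡ 0  ⇒  +1.
(a,b)_13: α=5, u≡8; β=5, v≡10 (mod 13); (8|13)=-1, (10|13)=+1; sign (−1)^0·-1^5·+1^5 = -1.
(a,b)_29: α=5, u≡5; β=3, v≡13 (mod 29); (5|29)=+1, (13|29)=+1; sign (−1)^0·+1^3·+1^5 = +1.
(a,b)_11: α=4, u≡10; β=-2, v≡7 (mod 11); (10|11)=-1, (7|11)=-1; sign (−1)^0·-1^-2·-1^4 = +1.
(a,b)_3: α=-6, u≡1; β=-5, v≡2 (mod 3); (1|3)=+1, (2|3)=-1; sign (−1)^0·+1^-5·-1^-6 = +1.
(a,b)_31: α=0, u≡3; β=2, v≡27 (mod 31); (3|31)=-1, (27|31)=-1; sign (−1)^0·-1^2·-1^0 = +1.
(a,b)_5: α=-1, u≡1; β=3, v≡3 (mod 5); (1|5)=+1, (3|5)=-1; sign (−1)^0·+1^3·-1^-1 = -1.
(-71630, 11310 / ℚ) ramifies at {5, 13}: a division algebra.

[5, 13]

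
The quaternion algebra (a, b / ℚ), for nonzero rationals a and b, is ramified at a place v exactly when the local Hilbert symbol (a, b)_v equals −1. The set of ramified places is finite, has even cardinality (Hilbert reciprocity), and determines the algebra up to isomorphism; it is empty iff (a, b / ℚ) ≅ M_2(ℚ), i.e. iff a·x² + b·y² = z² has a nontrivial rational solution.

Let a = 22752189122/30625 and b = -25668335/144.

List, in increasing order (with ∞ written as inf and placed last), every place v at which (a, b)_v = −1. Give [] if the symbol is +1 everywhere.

[5, 7, 23, 29]

Mod squares: a ≡ 465842, b ≡ -212135. Check v ∈ {∞, 2, 3, 5, 7, 11, 13, 17, 19, 23, 29, 41}.
v=29: a=29^0·(≡17), b=29^1·(≡6) mod 29; (17|29)=-1, (6|29)=+1; (−1)^{0·1·14}·(-1)^1·(+1)^0 = -1.
v=3: a=3^0·(≡2), b=3^-2·(≡1) mod 3; (2|3)=-1, (1|3)=+1; (−1)^{0·-2·1}·(-1)^-2·(+1)^0 = +1.
v=23: a=23^1·(≡14), b=23^0·(≡17) mod 23; (14|23)=-1, (17|23)=-1; (−1)^{1·0·11}·(-1)^0·(-1)^1 = -1.
v=19: a=19^1·(≡15), b=19^1·(≡1) mod 19; (15|19)=-1, (1|19)=+1; (−1)^{1·1·9}·(-1)^1·(+1)^1 = +1.
v=13: a=13^3·(≡7), b=13^0·(≡9) mod 13; (7|13)=-1, (9|13)=+1; (−1)^{3·0·6}·(-1)^0·(+1)^3 = +1.
v=41: a=41^1·(≡16), b=41^0·(≡4) mod 41; (16|41)=+1, (4|41)=+1; (−1)^{1·0·20}·(+1)^0·(+1)^1 = +1.
v=11: a=11^0·(≡3), b=11^3·(≡9) mod 11; (3|11)=+1, (9|11)=+1; (−1)^{0·3·5}·(+1)^3·(+1)^0 = +1.
v=5: a=5^-4·(≡3), b=5^1·(≡2) mod 5; (3|5)=-1, (2|5)=-1; (−1)^{-4·1·2}·(-1)^1·(-1)^-4 = -1.
v=17: a=17^2·(≡16), b=17^0·(≡2) mod 17; (16|17)=+1, (2|17)=+1; (−1)^{2·0·8}·(+1)^0·(+1)^2 = +1.
v=7: a=7^-2·(≡6), b=7^1·(≡6) mod 7; (6|7)=-1, (6|7)=-1; (−1)^{-2·1·3}·(-1)^1·(-1)^-2 = -1.
v=∞: 465842 > 0 and -212135 < 0  ⇒  (a,b)_∞ = +1.
v=2: v_2(a)=1, v_2(b)=-4; units ≡ 1, 1 (mod 8); ε·ε+αω+βω = 0·0+1·0+-4·0 ≡ 0  ⇒  (a,b)_2 = +1.
(465842, -212135 / ℚ) ramifies at {5, 7, 23, 29}: a division algebra.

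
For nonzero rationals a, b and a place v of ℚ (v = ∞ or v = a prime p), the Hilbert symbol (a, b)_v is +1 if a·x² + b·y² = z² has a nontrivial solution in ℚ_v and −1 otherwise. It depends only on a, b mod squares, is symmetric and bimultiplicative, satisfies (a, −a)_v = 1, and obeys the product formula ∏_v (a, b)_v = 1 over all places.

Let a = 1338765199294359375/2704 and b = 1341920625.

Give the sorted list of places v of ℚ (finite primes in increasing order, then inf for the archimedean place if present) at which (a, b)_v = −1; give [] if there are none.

(a, b) ≡ (319, 2553) mod (ℚ^×)²; places V = {2, 3, 5, 7, 11, 13, 23, 29, 37, ∞}.
(a,b)_5: α=6, u≡1; β=4, v≡3 (mod 5); (1|5)=+1, (3|5)=-1; sign (−1)^0·+1^4·-1^6 = +1.
(a,b)_23: α=2, u≡21; β=1, v≡22 (mod 23); (21|23)=-1, (22|23)=-1; sign (−1)^0·-1^1·-1^2 = -1.
(a,b)_37: α=2, u≡6; β=1, v≡22 (mod 37); (6|37)=-1, (22|37)=-1; sign (−1)^0·-1^1·-1^2 = -1.
(a,b)_∞: sgn(319)=+, sgn(2553)=+, so +1.
(a,b)_7: α=2, u≡1; β=0, v≡3 (mod 7); (1|7)=+1, (3|7)=-1; sign (−1)^0·+1^0·-1^2 = +1.
(a,b)_3: α=2, u≡1; β=1, v≡2 (mod 3); (1|3)=+1, (2|3)=-1; sign (−1)^0·+1^1·-1^2 = +1.
(a,b)_2: α=-4, β=0; u≡7, v≡1 (mod 8); ε(u)ε(v)=1·0, αω(v)=-4·0, βω(u)=0·0; sum ≡ 0  ⇒  +1.
(a,b)_13: α=-2, u≡2; β=0, v≡6 (mod 13); (2|13)=-1, (6|13)=-1; sign (−1)^0·-1^0·-1^-2 = +1.
(a,b)_29: α=3, u≡2; β=2, v≡16 (mod 29); (2|29)=-1, (16|29)=+1; sign (−1)^0·-1^2·+1^3 = +1.
(a,b)_11: α=1, u≡8; β=0, v≡1 (mod 11); (8|11)=-1, (1|11)=+1; sign (−1)^0·-1^0·+1^1 = +1.
(319, 2553 / ℚ) ramifies at {23, 37}: a division algebra.

[23, 37]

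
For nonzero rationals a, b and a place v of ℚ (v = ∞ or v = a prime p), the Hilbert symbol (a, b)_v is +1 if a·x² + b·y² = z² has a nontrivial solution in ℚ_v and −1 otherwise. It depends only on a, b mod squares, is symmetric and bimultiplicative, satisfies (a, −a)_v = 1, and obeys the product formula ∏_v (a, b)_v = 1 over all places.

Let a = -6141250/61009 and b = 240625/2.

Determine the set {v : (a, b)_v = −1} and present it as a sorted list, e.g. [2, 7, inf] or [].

[11, 17]

Mod squares: a ≡ -34, b ≡ 770. Check v ∈ {∞, 2, 5, 7, 11, 13, 17, 19}.
v=11: a=11^0·(≡2), b=11^1·(≡9) mod 11; (2|11)=-1, (9|11)=+1; (−1)^{0·1·5}·(-1)^1·(+1)^0 = -1.
v=5: a=5^4·(≡1), b=5^5·(≡1) mod 5; (1|5)=+1, (1|5)=+1; (−1)^{4·5·2}·(+1)^5·(+1)^4 = +1.
v=13: a=13^-2·(≡8), b=13^0·(≡4) mod 13; (8|13)=-1, (4|13)=+1; (−1)^{-2·0·6}·(-1)^0·(+1)^-2 = +1.
v=7: a=7^0·(≡1), b=7^1·(≡6) mod 7; (1|7)=+1, (6|7)=-1; (−1)^{0·1·3}·(+1)^1·(-1)^0 = +1.
v=2: v_2(a)=1, v_2(b)=-1; units ≡ 7, 1 (mod 8); ε·ε+αω+βω = 1·0+1·0+-1·0 ≡ 0  ⇒  (a,b)_2 = +1.
v=17: a=17^3·(≡15), b=17^0·(≡12) mod 17; (15|17)=+1, (12|17)=-1; (−1)^{3·0·8}·(+1)^0·(-1)^3 = -1.
v=∞: -34 < 0 and 770 > 0  ⇒  (a,b)_∞ = +1.
v=19: a=19^-2·(≡16), b=19^0·(≡14) mod 19; (16|19)=+1, (14|19)=-1; (−1)^{-2·0·9}·(+1)^0·(-1)^-2 = +1.
Ram(-34, 770) = {11, 17}; no ℚ_11-point on the conic.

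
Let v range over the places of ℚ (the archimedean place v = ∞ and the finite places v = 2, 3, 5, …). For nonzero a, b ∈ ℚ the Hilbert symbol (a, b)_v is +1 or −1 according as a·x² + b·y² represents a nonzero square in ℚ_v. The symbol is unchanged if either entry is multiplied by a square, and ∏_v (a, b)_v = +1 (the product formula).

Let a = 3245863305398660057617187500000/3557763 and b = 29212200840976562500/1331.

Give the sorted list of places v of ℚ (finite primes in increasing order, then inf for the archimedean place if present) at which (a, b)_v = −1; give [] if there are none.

(a, b) ≡ (2730, 11) mod (ℚ^×)²; places V = {2, 3, 5, 7, 11, 13, 17, 43, ∞}.
(a,b)_17: α=4, u≡3; β=2, v≡10 (mod 17); (3|17)=-1, (10|17)=-1; sign (−1)^0·-1^2·-1^4 = +1.
(a,b)_43: α=2, u≡15; β=2, v≡15 (mod 43); (15|43)=+1, (15|43)=+1; sign (−1)^0·+1^2·+1^2 = +1.
(a,b)_2: α=5, β=2; u≡5, v≡3 (mod 8); ε(u)ε(v)=0·1, αω(v)=5·1, βω(u)=2·1; sum ≡ 1  ⇒  -1.
(a,b)_5: α=15, u≡1; β=10, v≡1 (mod 5); (1|5)=+1, (1|5)=+1; sign (−1)^0·+1^10·+1^15 = +1.
(a,b)_13: α=7, u≡6; β=4, v≡6 (mod 13); (6|13)=-1, (6|13)=-1; sign (−1)^0·-1^4·-1^7 = -1.
(a,b)_3: α=-5, u≡1; β=0, v≡2 (mod 3); (1|3)=+1, (2|3)=-1; sign (−1)^0·+1^0·-1^-5 = -1.
(a,b)_11: α=-4, u≡6; β=-3, v≡3 (mod 11); (6|11)=-1, (3|11)=+1; sign (−1)^0·-1^-3·+1^-4 = -1.
(a,b)_∞: sgn(2730)=+, sgn(11)=+, so +1.
(a,b)_7: α=3, u≡5; β=2, v≡2 (mod 7); (5|7)=-1, (2|7)=+1; sign (−1)^0·-1^2·+1^3 = +1.
|Ram(2730, 11)| = 4, even; anisotropic at {2, 3, 11, 13}.

[2, 3, 11, 13]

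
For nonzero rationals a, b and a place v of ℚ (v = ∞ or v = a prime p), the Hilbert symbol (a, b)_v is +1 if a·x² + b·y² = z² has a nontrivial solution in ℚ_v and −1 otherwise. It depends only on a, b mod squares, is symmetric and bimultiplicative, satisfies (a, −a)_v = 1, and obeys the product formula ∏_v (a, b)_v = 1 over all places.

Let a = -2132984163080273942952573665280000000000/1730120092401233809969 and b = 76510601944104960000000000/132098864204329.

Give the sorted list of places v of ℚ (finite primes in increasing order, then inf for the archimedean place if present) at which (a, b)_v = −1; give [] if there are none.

[2, 19, 29, 53]

(a, b) ≡ (-1489353, 19) mod (ℚ^×)²; places V = {2, 3, 5, 7, 11, 13, 17, 19, 29, 43, 47, 53, ∞}.
(a,b)_11: α=-6, u≡4; β=-4, v≡7 (mod 11); (4|11)=+1, (7|11)=-1; sign (−1)^0·+1^-4·-1^-6 = +1.
(a,b)_3: α=1, u≡1; β=2, v≡1 (mod 3); (1|3)=+1, (1|3)=+1; sign (−1)^0·+1^2·+1^1 = +1.
(a,b)_∞: sgn(-1489353)=−, sgn(19)=+, so +1.
(a,b)_13: α=2, u≡7; β=0, v≡2 (mod 13); (7|13)=-1, (2|13)=-1; sign (−1)^0·-1^0·-1^2 = +1.
(a,b)_17: α=5, u≡9; β=2, v≡13 (mod 17); (9|17)=+1, (13|17)=+1; sign (−1)^0·+1^2·+1^5 = +1.
(a,b)_5: α=10, u≡2; β=10, v≡1 (mod 5); (2|5)=-1, (1|5)=+1; sign (−1)^0·-1^10·+1^10 = +1.
(a,b)_7: α=-2, u≡4; β=0, v≡5 (mod 7); (4|7)=+1, (5|7)=-1; sign (−1)^0·+1^0·-1^-2 = +1.
(a,b)_43: α=-2, u≡24; β=-2, v≡26 (mod 43); (24|43)=+1, (26|43)=-1; sign (−1)^0·+1^-2·-1^-2 = +1.
(a,b)_53: α=3, u≡46; β=2, v≡12 (mod 53); (46|53)=+1, (12|53)=-1; sign (−1)^0·+1^2·-1^3 = -1.
(a,b)_2: α=42, β=26; u≡7, v≡3 (mod 8); ε(u)ε(v)=1·1, αω(v)=42·1, βω(u)=26·0; sum ≡ 1  ⇒  -1.
(a,b)_29: α=3, u≡17; β=2, v≡14 (mod 29); (17|29)=-1, (14|29)=-1; sign (−1)^0·-1^2·-1^3 = -1.
(a,b)_47: α=-6, u≡39; β=-4, v≡44 (mod 47); (39|47)=-1, (44|47)=-1; sign (−1)^0·-1^-4·-1^-6 = +1.
(a,b)_19: α=1, u≡7; β=1, v≡6 (mod 19); (7|19)=+1, (6|19)=+1; sign (−1)^1·+1^1·+1^1 = -1.
(-1489353, 19 / ℚ) ramifies at {2, 19, 29, 53}: a division algebra.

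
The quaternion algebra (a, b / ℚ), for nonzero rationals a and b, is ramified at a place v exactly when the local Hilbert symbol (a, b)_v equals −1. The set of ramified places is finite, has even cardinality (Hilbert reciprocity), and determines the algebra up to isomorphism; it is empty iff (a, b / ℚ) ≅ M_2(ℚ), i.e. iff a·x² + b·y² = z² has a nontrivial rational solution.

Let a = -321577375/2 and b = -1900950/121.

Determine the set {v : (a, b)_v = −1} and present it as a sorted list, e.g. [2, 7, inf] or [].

[2, 5, 7, 19, 23, inf]

(a, b) ≡ (-30590, -76038) mod (ℚ^×)²; places V = {2, 3, 5, 7, 11, 19, 23, 29, ∞}.
(a,b)_7: α=1, u≡5; β=0, v≡6 (mod 7); (5|7)=-1, (6|7)=-1; sign (−1)^0·-1^0·-1^1 = -1.
(a,b)_29: α=2, u≡24; β=1, v≡27 (mod 29); (24|29)=+1, (27|29)=-1; sign (−1)^0·+1^1·-1^2 = +1.
(a,b)_∞: sgn(-30590)=−, sgn(-76038)=−, so -1.
(a,b)_5: α=3, u≡3; β=2, v≡2 (mod 5); (3|5)=-1, (2|5)=-1; sign (−1)^0·-1^2·-1^3 = -1.
(a,b)_3: α=0, u≡1; β=1, v≡1 (mod 3); (1|3)=+1, (1|3)=+1; sign (−1)^0·+1^1·+1^0 = +1.
(a,b)_19: α=1, u≡9; β=1, v≡6 (mod 19); (9|19)=+1, (6|19)=+1; sign (−1)^1·+1^1·+1^1 = -1.
(a,b)_11: α=0, u≡1; β=-2, v≡4 (mod 11); (1|11)=+1, (4|11)=+1; sign (−1)^0·+1^-2·+1^0 = +1.
(a,b)_23: α=1, u≡3; β=1, v≡2 (mod 23); (3|23)=+1, (2|23)=+1; sign (−1)^1·+1^1·+1^1 = -1.
(a,b)_2: α=-1, β=1; u≡1, v≡5 (mod 8); ε(u)ε(v)=0·0, αω(v)=-1·1, βω(u)=1·0; sum ≡ 1  ⇒  -1.
(-30590, -76038 / ℚ) ramifies at {2, 5, 7, 19, 23, ∞}: a division algebra.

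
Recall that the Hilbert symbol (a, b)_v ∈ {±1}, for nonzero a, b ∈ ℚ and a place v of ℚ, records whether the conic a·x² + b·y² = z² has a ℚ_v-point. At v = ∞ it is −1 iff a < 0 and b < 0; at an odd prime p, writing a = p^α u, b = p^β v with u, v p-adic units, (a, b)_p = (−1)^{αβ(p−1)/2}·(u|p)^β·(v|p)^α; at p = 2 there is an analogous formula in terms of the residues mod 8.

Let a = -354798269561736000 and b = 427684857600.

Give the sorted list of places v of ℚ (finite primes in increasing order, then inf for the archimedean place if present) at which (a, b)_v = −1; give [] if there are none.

[2, 11, 13, 17]

(a, b) ≡ (-85085, 39) mod (ℚ^×)²; places V = {2, 3, 5, 7, 11, 13, 17, ∞}.
(a,b)_11: α=3, u≡1; β=2, v≡7 (mod 11); (1|11)=+1, (7|11)=-1; sign (−1)^0·+1^2·-1^3 = -1.
(a,b)_13: α=3, u≡7; β=1, v≡10 (mod 13); (7|13)=-1, (10|13)=+1; sign (−1)^0·-1^1·+1^3 = -1.
(a,b)_∞: sgn(-85085)=−, sgn(39)=+, so +1.
(a,b)_7: α=3, u≡2; β=2, v≡4 (mod 7); (2|7)=+1, (4|7)=+1; sign (−1)^0·+1^2·+1^3 = +1.
(a,b)_2: α=6, β=8; u≡3, v≡7 (mod 8); ε(u)ε(v)=1·1, αω(v)=6·0, βω(u)=8·1; sum ≡ 1  ⇒  -1.
(a,b)_17: α=3, u≡6; β=2, v≡10 (mod 17); (6|17)=-1, (10|17)=-1; sign (−1)^0·-1^2·-1^3 = -1.
(a,b)_5: α=3, u≡2; β=2, v≡4 (mod 5); (2|5)=-1, (4|5)=+1; sign (−1)^0·-1^2·+1^3 = +1.
(a,b)_3: α=2, u≡1; β=1, v≡1 (mod 3); (1|3)=+1, (1|3)=+1; sign (−1)^0·+1^1·+1^2 = +1.
Ram(-85085, 39) = {2, 11, 13, 17}; no ℚ_2-point on the conic.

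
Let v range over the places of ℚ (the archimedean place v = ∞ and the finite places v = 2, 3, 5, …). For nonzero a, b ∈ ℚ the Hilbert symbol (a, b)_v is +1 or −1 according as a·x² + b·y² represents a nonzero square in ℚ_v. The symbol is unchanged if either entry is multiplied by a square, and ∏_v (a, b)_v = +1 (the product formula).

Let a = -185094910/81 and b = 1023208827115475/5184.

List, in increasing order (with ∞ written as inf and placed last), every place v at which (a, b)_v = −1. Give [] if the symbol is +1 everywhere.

Mod squares: a ≡ -910, b ≡ 11. Check v ∈ {∞, 2, 3, 5, 7, 11, 13, 41, 47}.
v=2: v_2(a)=1, v_2(b)=-6; units ≡ 1, 3 (mod 8); ε·ε+αω+βω = 0·1+1·1+-6·0 ≡ 1  ⇒  (a,b)_2 = -1.
v=3: a=3^-4·(≡2), b=3^-4·(≡2) mod 3; (2|3)=-1, (2|3)=-1; (−1)^{-4·-4·1}·(-1)^-4·(-1)^-4 = +1.
v=13: a=13^1·(≡8), b=13^2·(≡7) mod 13; (8|13)=-1, (7|13)=-1; (−1)^{1·2·6}·(-1)^2·(-1)^1 = -1.
v=47: a=47^0·(≡31), b=47^2·(≡44) mod 47; (31|47)=-1, (44|47)=-1; (−1)^{0·2·23}·(-1)^2·(-1)^0 = +1.
v=∞: -910 < 0 and 11 > 0  ⇒  (a,b)_∞ = +1.
v=11: a=11^2·(≡4), b=11^3·(≡3) mod 11; (4|11)=+1, (3|11)=+1; (−1)^{2·3·5}·(+1)^3·(+1)^2 = +1.
v=5: a=5^1·(≡3), b=5^2·(≡1) mod 5; (3|5)=-1, (1|5)=+1; (−1)^{1·2·2}·(-1)^2·(+1)^1 = +1.
v=7: a=7^1·(≡5), b=7^2·(≡4) mod 7; (5|7)=-1, (4|7)=+1; (−1)^{1·2·3}·(-1)^2·(+1)^1 = +1.
v=41: a=41^2·(≡25), b=41^2·(≡34) mod 41; (25|41)=+1, (34|41)=-1; (−1)^{2·2·20}·(+1)^2·(-1)^2 = +1.
|Ram(-910, 11)| = 2, even; anisotropic at {2, 13}.

[2, 13]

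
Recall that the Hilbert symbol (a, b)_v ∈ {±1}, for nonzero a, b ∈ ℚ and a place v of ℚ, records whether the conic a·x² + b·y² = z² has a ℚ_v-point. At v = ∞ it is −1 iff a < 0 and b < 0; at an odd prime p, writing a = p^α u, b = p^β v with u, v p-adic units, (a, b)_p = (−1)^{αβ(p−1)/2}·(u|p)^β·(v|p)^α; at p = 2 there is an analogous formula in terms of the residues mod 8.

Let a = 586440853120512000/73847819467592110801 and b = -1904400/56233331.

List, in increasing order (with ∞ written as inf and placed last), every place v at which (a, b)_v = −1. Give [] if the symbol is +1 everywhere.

[11, 13]

Mod squares: a ≡ 1495, b ≡ -11. Check v ∈ {∞, 2, 3, 5, 7, 11, 13, 17, 19, 23, 41}.
v=5: a=5^3·(≡1), b=5^2·(≡4) mod 5; (1|5)=+1, (4|5)=+1; (−1)^{3·2·2}·(+1)^2·(+1)^3 = +1.
v=17: a=17^-4·(≡9), b=17^-2·(≡3) mod 17; (9|17)=+1, (3|17)=-1; (−1)^{-4·-2·8}·(+1)^-2·(-1)^-4 = +1.
v=∞: 1495 > 0 and -11 < 0  ⇒  (a,b)_∞ = +1.
v=13: a=13^3·(≡6), b=13^0·(≡2) mod 13; (6|13)=-1, (2|13)=-1; (−1)^{3·0·6}·(-1)^0·(-1)^3 = -1.
v=23: a=23^5·(≡11), b=23^2·(≡8) mod 23; (11|23)=-1, (8|23)=+1; (−1)^{5·2·11}·(-1)^2·(+1)^5 = +1.
v=3: a=3^4·(≡1), b=3^2·(≡1) mod 3; (1|3)=+1, (1|3)=+1; (−1)^{4·2·1}·(+1)^2·(+1)^4 = +1.
v=19: a=19^-4·(≡8), b=19^-2·(≡3) mod 19; (8|19)=-1, (3|19)=-1; (−1)^{-4·-2·9}·(-1)^-2·(-1)^-4 = +1.
v=7: a=7^-4·(≡2), b=7^-2·(≡5) mod 7; (2|7)=+1, (5|7)=-1; (−1)^{-4·-2·3}·(+1)^-2·(-1)^-4 = +1.
v=11: a=11^0·(≡2), b=11^-1·(≡10) mod 11; (2|11)=-1, (10|11)=-1; (−1)^{0·-1·5}·(-1)^-1·(-1)^0 = -1.
v=2: v_2(a)=12, v_2(b)=4; units ≡ 7, 5 (mod 8); ε·ε+αω+βω = 1·0+12·1+4·0 ≡ 0  ⇒  (a,b)_2 = +1.
v=41: a=41^-4·(≡12), b=41^0·(≡14) mod 41; (12|41)=-1, (14|41)=-1; (−1)^{-4·0·20}·(-1)^0·(-1)^-4 = +1.
Ram(1495, -11) = {11, 13}; no ℚ_11-point on the conic.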